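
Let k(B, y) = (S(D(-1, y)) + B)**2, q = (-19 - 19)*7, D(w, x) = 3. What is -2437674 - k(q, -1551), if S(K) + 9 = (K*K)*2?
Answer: -2503723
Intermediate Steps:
q = -266 (q = -38*7 = -266)
S(K) = -9 + 2*K**2 (S(K) = -9 + (K*K)*2 = -9 + K**2*2 = -9 + 2*K**2)
k(B, y) = (9 + B)**2 (k(B, y) = ((-9 + 2*3**2) + B)**2 = ((-9 + 2*9) + B)**2 = ((-9 + 18) + B)**2 = (9 + B)**2)
-2437674 - k(q, -1551) = -2437674 - (9 - 266)**2 = -2437674 - 1*(-257)**2 = -2437674 - 1*66049 = -2437674 - 66049 = -2503723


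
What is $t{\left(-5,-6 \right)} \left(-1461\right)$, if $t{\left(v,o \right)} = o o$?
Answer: $-52596$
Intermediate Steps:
$t{\left(v,o \right)} = o^{2}$
$t{\left(-5,-6 \right)} \left(-1461\right) = \left(-6\right)^{2} \left(-1461\right) = 36 \left(-1461\right) = -52596$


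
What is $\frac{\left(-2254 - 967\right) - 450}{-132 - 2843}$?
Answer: $\frac{3671}{2975} \approx 1.2339$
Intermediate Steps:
$\frac{\left(-2254 - 967\right) - 450}{-132 - 2843} = \frac{\left(-2254 - 967\right) - 450}{-2975} = \left(-3221 - 450\right) \left(- \frac{1}{2975}\right) = \left(-3671\right) \left(- \frac{1}{2975}\right) = \frac{3671}{2975}$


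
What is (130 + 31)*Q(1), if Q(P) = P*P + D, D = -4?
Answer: -483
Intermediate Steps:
Q(P) = -4 + P**2 (Q(P) = P*P - 4 = P**2 - 4 = -4 + P**2)
(130 + 31)*Q(1) = (130 + 31)*(-4 + 1**2) = 161*(-4 + 1) = 161*(-3) = -483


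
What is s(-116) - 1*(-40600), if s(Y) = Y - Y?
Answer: 40600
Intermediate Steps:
s(Y) = 0
s(-116) - 1*(-40600) = 0 - 1*(-40600) = 0 + 40600 = 40600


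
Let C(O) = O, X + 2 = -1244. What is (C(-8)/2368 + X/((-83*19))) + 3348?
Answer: 1563186855/466792 ≈ 3348.8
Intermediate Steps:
X = -1246 (X = -2 - 1244 = -1246)
(C(-8)/2368 + X/((-83*19))) + 3348 = (-8/2368 - 1246/((-83*19))) + 3348 = (-8*1/2368 - 1246/(-1577)) + 3348 = (-1/296 - 1246*(-1/1577)) + 3348 = (-1/296 + 1246/1577) + 3348 = 367239/466792 + 3348 = 1563186855/466792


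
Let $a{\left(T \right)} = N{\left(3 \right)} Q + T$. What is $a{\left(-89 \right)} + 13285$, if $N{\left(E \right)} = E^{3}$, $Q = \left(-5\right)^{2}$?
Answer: $13871$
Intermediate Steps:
$Q = 25$
$a{\left(T \right)} = 675 + T$ ($a{\left(T \right)} = 3^{3} \cdot 25 + T = 27 \cdot 25 + T = 675 + T$)
$a{\left(-89 \right)} + 13285 = \left(675 - 89\right) + 13285 = 586 + 13285 = 13871$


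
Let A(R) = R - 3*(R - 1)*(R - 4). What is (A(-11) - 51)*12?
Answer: -7224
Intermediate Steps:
A(R) = R - 3*(-1 + R)*(-4 + R)
(A(-11) - 51)*12 = ((-12 - 3*(-11)**2 + 16*(-11)) - 51)*12 = ((-12 - 3*121 - 176) - 51)*12 = ((-12 - 363 - 176) - 51)*12 = (-551 - 51)*12 = -602*12 = -7224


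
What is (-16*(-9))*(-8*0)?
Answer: 0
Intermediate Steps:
(-16*(-9))*(-8*0) = 144*0 = 0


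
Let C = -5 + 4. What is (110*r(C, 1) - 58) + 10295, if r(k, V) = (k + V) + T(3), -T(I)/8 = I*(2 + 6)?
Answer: -10883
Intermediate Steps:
T(I) = -64*I (T(I) = -8*I*(2 + 6) = -8*I*8 = -64*I)
C = -1
r(k, V) = -192 + V + k (r(k, V) = (k + V) - 64*3 = (V + k) - 192 = -192 + V + k)
(110*r(C, 1) - 58) + 10295 = (110*(-192 + 1 - 1) - 58) + 10295 = (110*(-192) - 58) + 10295 = (-21120 - 58) + 10295 = -21178 + 10295 = -10883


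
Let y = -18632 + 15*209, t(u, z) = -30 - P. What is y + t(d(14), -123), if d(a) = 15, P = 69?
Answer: -15596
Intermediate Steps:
t(u, z) = -99 (t(u, z) = -30 - 1*69 = -30 - 69 = -99)
y = -15497 (y = -18632 + 3135 = -15497)
y + t(d(14), -123) = -15497 - 99 = -15596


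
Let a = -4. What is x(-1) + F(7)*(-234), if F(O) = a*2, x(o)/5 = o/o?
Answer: 1877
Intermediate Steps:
x(o) = 5 (x(o) = 5*(o/o) = 5*1 = 5)
F(O) = -8 (F(O) = -4*2 = -8)
x(-1) + F(7)*(-234) = 5 - 8*(-234) = 5 + 1872 = 1877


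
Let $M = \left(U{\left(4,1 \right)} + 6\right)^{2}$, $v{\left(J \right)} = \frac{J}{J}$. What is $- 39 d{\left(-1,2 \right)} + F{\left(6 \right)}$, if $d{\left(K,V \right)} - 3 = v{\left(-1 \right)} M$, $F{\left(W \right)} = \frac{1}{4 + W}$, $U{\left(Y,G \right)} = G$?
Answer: $- \frac{20279}{10} \approx -2027.9$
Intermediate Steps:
$v{\left(J \right)} = 1$
$M = 49$ ($M = \left(1 + 6\right)^{2} = 7^{2} = 49$)
$d{\left(K,V \right)} = 52$ ($d{\left(K,V \right)} = 3 + 1 \cdot 49 = 3 + 49 = 52$)
$- 39 d{\left(-1,2 \right)} + F{\left(6 \right)} = \left(-39\right) 52 + \frac{1}{4 + 6} = -2028 + \frac{1}{10} = - \frac{20279}{10}$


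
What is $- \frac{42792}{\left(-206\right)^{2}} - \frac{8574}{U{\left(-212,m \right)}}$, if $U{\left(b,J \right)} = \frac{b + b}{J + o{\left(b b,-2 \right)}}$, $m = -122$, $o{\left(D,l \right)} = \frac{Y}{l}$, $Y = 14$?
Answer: $- \frac{5869288983}{2249108} \approx -2609.6$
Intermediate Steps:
$o{\left(D,l \right)} = \frac{14}{l}$
$U{\left(b,J \right)} = \frac{2 b}{-7 + J}$ ($U{\left(b,J \right)} = \frac{b + b}{J + \frac{14}{-2}} = \frac{2 b}{J + 14 \left(- \frac{1}{2}\right)} = \frac{2 b}{J - 7} = \frac{2 b}{-7 + J}$)
$- \frac{42792}{\left(-206\right)^{2}} - \frac{8574}{U{\left(-212,m \right)}} = - \frac{42792}{\left(-206\right)^{2}} - \frac{8574}{2 \left(-212\right) \frac{1}{-7 - 122}} = - \frac{42792}{42436} - \frac{8574}{2 \left(-212\right) \frac{1}{-129}} = \left(-42792\right) \frac{1}{42436} - \frac{8574}{2 \left(-212\right) \left(- \frac{1}{129}\right)} = - \frac{10698}{10609} - \frac{8574}{\frac{424}{129}} = - \frac{10698}{10609} - \frac{553023}{212} = - \frac{5869288983}{2249108}$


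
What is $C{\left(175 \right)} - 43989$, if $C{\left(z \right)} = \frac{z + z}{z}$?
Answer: $-43987$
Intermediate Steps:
$C{\left(z \right)} = 2$ ($C{\left(z \right)} = \frac{2 z}{z} = 2$)
$C{\left(175 \right)} - 43989 = 2 - 43989 = -43987$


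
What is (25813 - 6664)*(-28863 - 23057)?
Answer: -994216080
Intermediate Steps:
(25813 - 6664)*(-28863 - 23057) = 19149*(-51920) = -994216080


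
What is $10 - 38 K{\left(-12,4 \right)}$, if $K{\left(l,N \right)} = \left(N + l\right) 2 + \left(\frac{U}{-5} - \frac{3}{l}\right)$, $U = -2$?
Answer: $\frac{5933}{10} \approx 593.3$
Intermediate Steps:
$K{\left(l,N \right)} = \frac{2}{5} - \frac{3}{l} + 2 N + 2 l$ ($K{\left(l,N \right)} = \left(N + l\right) 2 - \left(- \frac{2}{5} + \frac{3}{l}\right) = \left(2 N + 2 l\right) - \left(- \frac{2}{5} + \frac{3}{l}\right) = \left(2 N + 2 l\right) + \left(\frac{2}{5} - \frac{3}{l}\right) = \frac{2}{5} - \frac{3}{l} + 2 N + 2 l$)
$10 - 38 K{\left(-12,4 \right)} = 10 - 38 \left(\frac{2}{5} - \frac{3}{-12} + 2 \cdot 4 + 2 \left(-12\right)\right) = 10 - 38 \left(\frac{2}{5} - - \frac{1}{4} + 8 - 24\right) = 10 - 38 \left(\frac{2}{5} + \frac{1}{4} + 8 - 24\right) = 10 - - \frac{5833}{10} = 10 + \frac{5833}{10} = \frac{5933}{10}$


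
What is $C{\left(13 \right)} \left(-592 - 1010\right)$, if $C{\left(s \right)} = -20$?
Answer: $32040$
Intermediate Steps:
$C{\left(13 \right)} \left(-592 - 1010\right) = - 20 \left(-592 - 1010\right) = \left(-20\right) \left(-1602\right) = 32040$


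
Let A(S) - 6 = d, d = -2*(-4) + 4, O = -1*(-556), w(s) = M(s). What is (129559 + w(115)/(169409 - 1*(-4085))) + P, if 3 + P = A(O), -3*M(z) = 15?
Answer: 22480311551/173494 ≈ 1.2957e+5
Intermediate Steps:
M(z) = -5 (M(z) = -⅓*15 = -5)
w(s) = -5
O = 556
d = 12 (d = 8 + 4 = 12)
A(S) = 18 (A(S) = 6 + 12 = 18)
P = 15 (P = -3 + 18 = 15)
(129559 + w(115)/(169409 - 1*(-4085))) + P = (129559 - 5/(169409 - 1*(-4085))) + 15 = (129559 - 5/(169409 + 4085)) + 15 = (129559 - 5/173494) + 15 = 22477709141/173494 + 15 = 22480311551/173494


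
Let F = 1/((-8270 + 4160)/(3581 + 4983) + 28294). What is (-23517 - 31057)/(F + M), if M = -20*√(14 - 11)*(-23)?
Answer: 544455954115027/179184676036867797263 - 7086104717417422036930*√3/179184676036867797263 ≈ -68.496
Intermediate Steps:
M = 460*√3 (M = -20*√3*(-23) = 460*√3 ≈ 796.74)
F = 4282/121152853 (F = 1/(-4110/8564 + 28294) = 1/(-4110*1/8564 + 28294) = 1/(-2055/4282 + 28294) = 1/(121152853/4282) = 4282/121152853 ≈ 3.5344e-5)
(-23517 - 31057)/(F + M) = (-23517 - 31057)/(4282/121152853 + 460*√3) = -54574/(4282/121152853 + 460*√3)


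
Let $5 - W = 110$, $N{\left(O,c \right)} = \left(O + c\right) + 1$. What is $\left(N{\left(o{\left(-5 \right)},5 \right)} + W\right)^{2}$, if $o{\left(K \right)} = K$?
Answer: $10816$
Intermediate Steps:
$N{\left(O,c \right)} = 1 + O + c$
$W = -105$ ($W = 5 - 110 = -105$)
$\left(N{\left(o{\left(-5 \right)},5 \right)} + W\right)^{2} = \left(\left(1 - 5 + 5\right) - 105\right)^{2} = \left(1 - 105\right)^{2} = \left(-104\right)^{2} = 10816$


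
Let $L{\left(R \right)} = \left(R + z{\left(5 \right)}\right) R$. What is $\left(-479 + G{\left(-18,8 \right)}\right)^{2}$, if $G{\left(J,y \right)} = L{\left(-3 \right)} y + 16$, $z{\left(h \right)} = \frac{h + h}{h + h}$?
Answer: $172225$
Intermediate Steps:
$z{\left(h \right)} = 1$ ($z{\left(h \right)} = \frac{2 h}{2 h} = 2 h \frac{1}{2 h} = 1$)
$L{\left(R \right)} = R \left(1 + R\right)$ ($L{\left(R \right)} = \left(R + 1\right) R = \left(1 + R\right) R = R \left(1 + R\right)$)
$G{\left(J,y \right)} = 16 + 6 y$ ($G{\left(J,y \right)} = - 3 \left(1 - 3\right) y + 16 = \left(-3\right) \left(-2\right) y + 16 = 6 y + 16 = 16 + 6 y$)
$\left(-479 + G{\left(-18,8 \right)}\right)^{2} = \left(-479 + \left(16 + 6 \cdot 8\right)\right)^{2} = \left(-479 + \left(16 + 48\right)\right)^{2} = \left(-479 + 64\right)^{2} = \left(-415\right)^{2} = 172225$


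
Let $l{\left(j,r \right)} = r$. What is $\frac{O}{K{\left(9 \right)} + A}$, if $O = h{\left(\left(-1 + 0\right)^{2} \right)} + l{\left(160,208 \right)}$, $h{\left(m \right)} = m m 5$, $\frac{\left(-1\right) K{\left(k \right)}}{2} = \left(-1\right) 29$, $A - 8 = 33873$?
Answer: $\frac{71}{11313} \approx 0.006276$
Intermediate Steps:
$A = 33881$ ($A = 8 + 33873 = 33881$)
$K{\left(k \right)} = 58$ ($K{\left(k \right)} = - 2 \left(\left(-1\right) 29\right) = \left(-2\right) \left(-29\right) = 58$)
$h{\left(m \right)} = 5 m^{2}$ ($h{\left(m \right)} = m^{2} \cdot 5 = 5 m^{2}$)
$O = 213$ ($O = 5 \left(\left(-1 + 0\right)^{2}\right)^{2} + 208 = 5 \left(\left(-1\right)^{2}\right)^{2} + 208 = 5 \cdot 1^{2} + 208 = 5 \cdot 1 + 208 = 5 + 208 = 213$)
$\frac{O}{K{\left(9 \right)} + A} = \frac{213}{58 + 33881} = \frac{213}{33939} = 213 \cdot \frac{1}{33939} = \frac{71}{11313}$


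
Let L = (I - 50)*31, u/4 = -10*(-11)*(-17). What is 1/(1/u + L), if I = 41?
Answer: -7480/2086921 ≈ -0.0035842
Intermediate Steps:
u = -7480 (u = 4*(-10*(-11)*(-17)) = 4*(110*(-17)) = 4*(-1870) = -7480)
L = -279 (L = (41 - 50)*31 = -9*31 = -279)
1/(1/u + L) = 1/(1/(-7480) - 279) = 1/(-1/7480 - 279) = 1/(-2086921/7480) = -7480/2086921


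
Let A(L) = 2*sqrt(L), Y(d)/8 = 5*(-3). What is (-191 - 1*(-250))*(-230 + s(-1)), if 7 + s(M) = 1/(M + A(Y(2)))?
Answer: -6725882/481 - 236*I*sqrt(30)/481 ≈ -13983.0 - 2.6874*I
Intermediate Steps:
Y(d) = -120 (Y(d) = 8*(5*(-3)) = 8*(-15) = -120)
s(M) = -7 + 1/(M + 4*I*sqrt(30)) (s(M) = -7 + 1/(M + 2*sqrt(-120)) = -7 + 1/(M + 2*(2*I*sqrt(30))) = -7 + 1/(M + 4*I*sqrt(30)))
(-191 - 1*(-250))*(-230 + s(-1)) = (-191 - 1*(-250))*(-230 + (1 - 7*(-1) - 28*I*sqrt(30))/(-1 + 4*I*sqrt(30))) = (-191 + 250)*(-230 + (1 + 7 - 28*I*sqrt(30))/(-1 + 4*I*sqrt(30))) = 59*(-230 + (8 - 28*I*sqrt(30))/(-1 + 4*I*sqrt(30))) = -13570 + 59*(8 - 28*I*sqrt(30))/(-1 + 4*I*sqrt(30))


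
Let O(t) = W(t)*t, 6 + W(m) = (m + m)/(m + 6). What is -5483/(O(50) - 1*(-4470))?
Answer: -38381/29815 ≈ -1.2873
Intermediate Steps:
W(m) = -6 + 2*m/(6 + m) (W(m) = -6 + (m + m)/(m + 6) = -6 + (2*m)/(6 + m) = -6 + 2*m/(6 + m))
O(t) = 4*t*(-9 - t)/(6 + t) (O(t) = (4*(-9 - t)/(6 + t))*t = 4*t*(-9 - t)/(6 + t))
-5483/(O(50) - 1*(-4470)) = -5483/(-4*50*(9 + 50)/(6 + 50) - 1*(-4470)) = -5483/(-4*50*59/56 + 4470) = -5483/(-4*50*1/56*59 + 4470) = -5483/(-1475/7 + 4470) = -5483/29815/7 = -5483*7/29815 = -38381/29815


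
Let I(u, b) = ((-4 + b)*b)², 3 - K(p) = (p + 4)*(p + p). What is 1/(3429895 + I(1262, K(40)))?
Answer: 1/153347534019344 ≈ 6.5211e-15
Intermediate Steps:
K(p) = 3 - 2*p*(4 + p) (K(p) = 3 - (p + 4)*(p + p) = 3 - (4 + p)*2*p = 3 - 2*p*(4 + p))
I(u, b) = b²*(-4 + b)² (I(u, b) = (b*(-4 + b))² = b²*(-4 + b)²)
1/(3429895 + I(1262, K(40))) = 1/(3429895 + (3 - 8*40 - 2*40²)²*(-4 + (3 - 8*40 - 2*40²))²) = 1/(3429895 + (3 - 320 - 2*1600)²*(-4 + (3 - 320 - 2*1600))²) = 1/(3429895 + (3 - 320 - 3200)²*(-4 + (3 - 320 - 3200))²) = 1/(3429895 + (-3517)²*(-4 - 3517)²) = 1/(3429895 + 12369289*(-3521)²) = 1/(3429895 + 12369289*12397441) = 1/(3429895 + 153347530589449) = 1/153347534019344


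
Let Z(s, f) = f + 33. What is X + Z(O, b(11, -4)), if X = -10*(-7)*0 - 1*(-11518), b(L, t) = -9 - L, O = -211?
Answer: 11531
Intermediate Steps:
Z(s, f) = 33 + f
X = 11518 (X = 70*0 + 11518 = 0 + 11518 = 11518)
X + Z(O, b(11, -4)) = 11518 + (33 + (-9 - 1*11)) = 11518 + (33 + (-9 - 11)) = 11518 + (33 - 20) = 11518 + 13 = 11531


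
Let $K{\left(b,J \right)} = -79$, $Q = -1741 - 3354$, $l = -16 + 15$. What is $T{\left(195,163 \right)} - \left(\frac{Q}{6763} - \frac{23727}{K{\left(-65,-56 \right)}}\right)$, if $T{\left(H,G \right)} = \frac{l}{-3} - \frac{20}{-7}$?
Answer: $- \frac{3325530557}{11219817} \approx -296.4$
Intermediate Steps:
$l = -1$
$Q = -5095$ ($Q = -1741 - 3354 = -5095$)
$T{\left(H,G \right)} = \frac{67}{21}$ ($T{\left(H,G \right)} = - \frac{1}{-3} - \frac{20}{-7} = \left(-1\right) \left(- \frac{1}{3}\right) - - \frac{20}{7} = \frac{1}{3} + \frac{20}{7} = \frac{67}{21}$)
$T{\left(195,163 \right)} - \left(\frac{Q}{6763} - \frac{23727}{K{\left(-65,-56 \right)}}\right) = \frac{67}{21} - \left(- \frac{5095}{6763} - \frac{23727}{-79}\right) = \frac{67}{21} - \left(\left(-5095\right) \frac{1}{6763} - - \frac{23727}{79}\right) = \frac{67}{21} - \left(- \frac{5095}{6763} + \frac{23727}{79}\right) = \frac{67}{21} - \frac{160063196}{534277} = - \frac{3325530557}{11219817}$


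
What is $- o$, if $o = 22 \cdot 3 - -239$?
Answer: $-305$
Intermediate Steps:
$o = 305$ ($o = 66 + 239 = 305$)
$- o = \left(-1\right) 305 = -305$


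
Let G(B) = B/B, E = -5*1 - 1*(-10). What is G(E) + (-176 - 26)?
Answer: -201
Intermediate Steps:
E = 5 (E = -5 + 10 = 5)
G(B) = 1
G(E) + (-176 - 26) = 1 + (-176 - 26) = 1 - 202 = -201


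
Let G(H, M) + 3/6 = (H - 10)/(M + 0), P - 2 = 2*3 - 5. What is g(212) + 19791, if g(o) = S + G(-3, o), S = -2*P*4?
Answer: 4190485/212 ≈ 19766.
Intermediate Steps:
P = 3 (P = 2 + (2*3 - 5) = 2 + (6 - 5) = 2 + 1 = 3)
G(H, M) = -½ + (-10 + H)/M (G(H, M) = -½ + (H - 10)/(M + 0) = -½ + (-10 + H)/M)
S = -24 (S = -2*3*4 = -6*4 = -24)
g(o) = -24 + (-13 - o/2)/o (g(o) = -24 + (-10 - 3 - o/2)/o = -24 + (-13 - o/2)/o)
g(212) + 19791 = (-49/2 - 13/212) + 19791 = -5207/212 + 19791 = 4190485/212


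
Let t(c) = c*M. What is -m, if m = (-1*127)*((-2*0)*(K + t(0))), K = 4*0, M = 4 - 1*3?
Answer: 0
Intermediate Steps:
M = 1 (M = 4 - 3 = 1)
t(c) = c (t(c) = c*1 = c)
K = 0
m = 0 (m = (-1*127)*((-2*0)*(0 + 0)) = -0*0 = -127*0 = 0)
-m = -1*0 = 0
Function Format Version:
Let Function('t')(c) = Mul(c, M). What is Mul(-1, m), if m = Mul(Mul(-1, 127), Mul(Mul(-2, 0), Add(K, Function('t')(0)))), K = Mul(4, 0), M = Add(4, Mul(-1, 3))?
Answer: 0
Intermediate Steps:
M = 1 (M = Add(4, -3) = 1)
Function('t')(c) = c (Function('t')(c) = Mul(c, 1) = c)
K = 0
m = 0 (m = Mul(Mul(-1, 127), Mul(Mul(-2, 0), Add(0, 0))) = Mul(-127, Mul(0, 0)) = Mul(-127, 0) = 0)
Mul(-1, m) = Mul(-1, 0) = 0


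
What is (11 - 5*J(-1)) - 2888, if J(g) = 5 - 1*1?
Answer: -2897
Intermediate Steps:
J(g) = 4 (J(g) = 5 - 1 = 4)
(11 - 5*J(-1)) - 2888 = (11 - 5*4) - 2888 = (11 - 20) - 2888 = -9 - 2888 = -2897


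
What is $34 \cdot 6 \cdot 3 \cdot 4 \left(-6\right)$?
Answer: $-14688$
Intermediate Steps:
$34 \cdot 6 \cdot 3 \cdot 4 \left(-6\right) = 34 \cdot 18 \cdot 4 \left(-6\right) = 34 \cdot 72 \left(-6\right) = 2448 \left(-6\right) = -14688$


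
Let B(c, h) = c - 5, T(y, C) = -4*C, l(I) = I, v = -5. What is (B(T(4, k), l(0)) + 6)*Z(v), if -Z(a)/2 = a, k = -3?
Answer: 130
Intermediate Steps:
Z(a) = -2*a
B(c, h) = -5 + c
(B(T(4, k), l(0)) + 6)*Z(v) = ((-5 - 4*(-3)) + 6)*(-2*(-5)) = ((-5 + 12) + 6)*10 = (7 + 6)*10 = 13*10 = 130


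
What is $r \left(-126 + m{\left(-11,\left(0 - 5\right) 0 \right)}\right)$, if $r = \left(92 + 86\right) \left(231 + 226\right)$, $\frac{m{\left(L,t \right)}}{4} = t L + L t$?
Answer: $-10249596$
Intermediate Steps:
$m{\left(L,t \right)} = 8 L t$ ($m{\left(L,t \right)} = 4 \left(t L + L t\right) = 4 \left(L t + L t\right) = 4 \cdot 2 L t = 8 L t$)
$r = 81346$ ($r = 178 \cdot 457 = 81346$)
$r \left(-126 + m{\left(-11,\left(0 - 5\right) 0 \right)}\right) = 81346 \left(-126 + 8 \left(-11\right) \left(0 - 5\right) 0\right) = 81346 \left(-126 + 8 \left(-11\right) \left(\left(-5\right) 0\right)\right) = 81346 \left(-126 + 8 \left(-11\right) 0\right) = 81346 \left(-126 + 0\right) = 81346 \left(-126\right) = -10249596$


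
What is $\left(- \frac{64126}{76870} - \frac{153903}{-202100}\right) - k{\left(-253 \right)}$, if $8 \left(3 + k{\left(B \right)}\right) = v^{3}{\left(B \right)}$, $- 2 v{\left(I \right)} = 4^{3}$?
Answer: $\frac{6367858593201}{1553542700} \approx 4098.9$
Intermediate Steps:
$v{\left(I \right)} = -32$ ($v{\left(I \right)} = - \frac{4^{3}}{2} = \left(- \frac{1}{2}\right) 64 = -32$)
$k{\left(B \right)} = -4099$ ($k{\left(B \right)} = -3 + \frac{\left(-32\right)^{3}}{8} = -3 + \frac{1}{8} \left(-32768\right) = -3 - 4096 = -4099$)
$\left(- \frac{64126}{76870} - \frac{153903}{-202100}\right) - k{\left(-253 \right)} = \left(- \frac{64126}{76870} - \frac{153903}{-202100}\right) - -4099 = \left(\left(-64126\right) \frac{1}{76870} - - \frac{153903}{202100}\right) + 4099 = \left(- \frac{32063}{38435} + \frac{153903}{202100}\right) + 4099 = - \frac{112934099}{1553542700} + 4099 = \frac{6367858593201}{1553542700}$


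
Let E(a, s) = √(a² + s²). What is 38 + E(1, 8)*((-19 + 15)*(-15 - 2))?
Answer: 38 + 68*√65 ≈ 586.23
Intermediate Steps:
38 + E(1, 8)*((-19 + 15)*(-15 - 2)) = 38 + √(1² + 8²)*((-19 + 15)*(-15 - 2)) = 38 + √(1 + 64)*(-4*(-17)) = 38 + √65*68 = 38 + 68*√65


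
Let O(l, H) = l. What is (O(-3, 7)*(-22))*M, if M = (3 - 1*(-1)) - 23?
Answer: -1254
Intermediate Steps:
M = -19 (M = (3 + 1) - 23 = 4 - 23 = -19)
(O(-3, 7)*(-22))*M = -3*(-22)*(-19) = 66*(-19) = -1254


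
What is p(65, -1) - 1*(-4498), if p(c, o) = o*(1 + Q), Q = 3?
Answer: 4494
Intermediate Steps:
p(c, o) = 4*o (p(c, o) = o*(1 + 3) = o*4 = 4*o)
p(65, -1) - 1*(-4498) = 4*(-1) - 1*(-4498) = -4 + 4498 = 4494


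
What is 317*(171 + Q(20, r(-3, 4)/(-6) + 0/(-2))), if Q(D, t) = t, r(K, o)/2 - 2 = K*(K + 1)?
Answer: 160085/3 ≈ 53362.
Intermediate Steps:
r(K, o) = 4 + 2*K*(1 + K) (r(K, o) = 4 + 2*(K*(K + 1)) = 4 + 2*(K*(1 + K)) = 4 + 2*K*(1 + K))
317*(171 + Q(20, r(-3, 4)/(-6) + 0/(-2))) = 317*(171 + ((4 + 2*(-3) + 2*(-3)²)/(-6) + 0/(-2))) = 317*(171 + ((4 - 6 + 2*9)*(-⅙) + 0*(-½))) = 317*(171 + ((4 - 6 + 18)*(-⅙) + 0)) = 317*(171 + (16*(-⅙) + 0)) = 317*(171 + (-8/3 + 0)) = 317*(171 - 8/3) = 317*(505/3) = 160085/3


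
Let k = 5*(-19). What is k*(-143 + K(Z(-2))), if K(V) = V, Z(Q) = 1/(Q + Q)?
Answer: 54435/4 ≈ 13609.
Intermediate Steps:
k = -95
Z(Q) = 1/(2*Q)
k*(-143 + K(Z(-2))) = -95*(-143 + (½)/(-2)) = -95*(-143 + (½)*(-½)) = -95*(-143 - ¼) = -95*(-573/4) = 54435/4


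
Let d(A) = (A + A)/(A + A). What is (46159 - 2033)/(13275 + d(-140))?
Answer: 22063/6638 ≈ 3.3237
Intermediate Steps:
d(A) = 1 (d(A) = (2*A)/((2*A)) = (2*A)*(1/(2*A)) = 1)
(46159 - 2033)/(13275 + d(-140)) = (46159 - 2033)/(13275 + 1) = 44126/13276 = 44126*(1/13276) = 22063/6638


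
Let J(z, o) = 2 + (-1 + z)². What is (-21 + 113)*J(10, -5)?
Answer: 7636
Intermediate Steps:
(-21 + 113)*J(10, -5) = (-21 + 113)*(2 + (-1 + 10)²) = 92*(2 + 9²) = 92*(2 + 81) = 92*83 = 7636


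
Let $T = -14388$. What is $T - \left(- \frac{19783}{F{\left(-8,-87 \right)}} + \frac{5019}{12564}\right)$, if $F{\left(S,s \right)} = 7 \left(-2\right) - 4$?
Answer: $- \frac{194584385}{12564} \approx -15487.0$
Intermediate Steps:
$F{\left(S,s \right)} = -18$ ($F{\left(S,s \right)} = -14 - 4 = -18$)
$T - \left(- \frac{19783}{F{\left(-8,-87 \right)}} + \frac{5019}{12564}\right) = -14388 - \left(- \frac{19783}{-18} + \frac{5019}{12564}\right) = -14388 - \left(\left(-19783\right) \left(- \frac{1}{18}\right) + 5019 \cdot \frac{1}{12564}\right) = -14388 - \left(\frac{19783}{18} + \frac{1673}{4188}\right) = -14388 - \frac{13813553}{12564} = - \frac{194584385}{12564}$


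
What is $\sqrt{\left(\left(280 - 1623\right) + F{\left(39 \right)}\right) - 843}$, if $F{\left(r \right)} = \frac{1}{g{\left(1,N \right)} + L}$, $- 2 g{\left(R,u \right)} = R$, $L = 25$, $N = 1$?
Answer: $\frac{2 i \sqrt{26778}}{7} \approx 46.754 i$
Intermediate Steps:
$g{\left(R,u \right)} = - \frac{R}{2}$
$F{\left(r \right)} = \frac{2}{49}$ ($F{\left(r \right)} = \frac{1}{\left(- \frac{1}{2}\right) 1 + 25} = \frac{1}{- \frac{1}{2} + 25} = \frac{1}{\frac{49}{2}} = \frac{2}{49}$)
$\sqrt{\left(\left(280 - 1623\right) + F{\left(39 \right)}\right) - 843} = \sqrt{\left(\left(280 - 1623\right) + \frac{2}{49}\right) - 843} = \sqrt{\left(-1343 + \frac{2}{49}\right) - 843} = \sqrt{- \frac{65805}{49} - 843} = \sqrt{- \frac{107112}{49}} = \frac{2 i \sqrt{26778}}{7}$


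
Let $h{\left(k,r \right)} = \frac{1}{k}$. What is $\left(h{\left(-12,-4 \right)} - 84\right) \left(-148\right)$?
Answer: $\frac{37333}{3} \approx 12444.0$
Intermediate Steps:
$\left(h{\left(-12,-4 \right)} - 84\right) \left(-148\right) = \left(\frac{1}{-12} - 84\right) \left(-148\right) = \left(- \frac{1}{12} - 84\right) \left(-148\right) = \left(- \frac{1009}{12}\right) \left(-148\right) = \frac{37333}{3}$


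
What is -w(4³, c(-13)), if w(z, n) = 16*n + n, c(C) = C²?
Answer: -2873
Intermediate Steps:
w(z, n) = 17*n
-w(4³, c(-13)) = -17*(-13)² = -17*169 = -1*2873 = -2873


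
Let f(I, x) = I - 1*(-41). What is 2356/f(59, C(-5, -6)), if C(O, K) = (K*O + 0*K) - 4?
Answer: 589/25 ≈ 23.560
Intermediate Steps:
C(O, K) = -4 + K*O (C(O, K) = (K*O + 0) - 4 = K*O - 4 = -4 + K*O)
f(I, x) = 41 + I (f(I, x) = I + 41 = 41 + I)
2356/f(59, C(-5, -6)) = 2356/(41 + 59) = 2356/100 = 2356*(1/100) = 589/25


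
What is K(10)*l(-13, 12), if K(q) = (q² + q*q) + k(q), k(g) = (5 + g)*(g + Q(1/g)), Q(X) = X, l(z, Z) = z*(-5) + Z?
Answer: 54131/2 ≈ 27066.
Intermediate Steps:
l(z, Z) = Z - 5*z (l(z, Z) = -5*z + Z = Z - 5*z)
k(g) = (5 + g)*(g + 1/g)
K(q) = 1 + 3*q² + 5*q + 5/q (K(q) = (q² + q*q) + (1 + q² + 5*q + 5/q) = (q² + q²) + (1 + q² + 5*q + 5/q) = 2*q² + (1 + q² + 5*q + 5/q) = 1 + 3*q² + 5*q + 5/q)
K(10)*l(-13, 12) = (1 + 3*10² + 5*10 + 5/10)*(12 - 5*(-13)) = (1 + 3*100 + 50 + 5*(⅒))*(12 + 65) = (1 + 300 + 50 + ½)*77 = (703/2)*77 = 54131/2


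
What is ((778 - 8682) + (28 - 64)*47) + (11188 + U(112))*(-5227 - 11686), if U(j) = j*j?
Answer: -401388912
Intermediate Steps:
U(j) = j**2
((778 - 8682) + (28 - 64)*47) + (11188 + U(112))*(-5227 - 11686) = ((778 - 8682) + (28 - 64)*47) + (11188 + 112**2)*(-5227 - 11686) = (-7904 - 36*47) + (11188 + 12544)*(-16913) = (-7904 - 1692) + 23732*(-16913) = -9596 - 401379316 = -401388912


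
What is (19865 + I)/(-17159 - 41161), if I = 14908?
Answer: -11591/19440 ≈ -0.59624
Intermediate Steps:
(19865 + I)/(-17159 - 41161) = (19865 + 14908)/(-17159 - 41161) = 34773/(-58320) = 34773*(-1/58320) = -11591/19440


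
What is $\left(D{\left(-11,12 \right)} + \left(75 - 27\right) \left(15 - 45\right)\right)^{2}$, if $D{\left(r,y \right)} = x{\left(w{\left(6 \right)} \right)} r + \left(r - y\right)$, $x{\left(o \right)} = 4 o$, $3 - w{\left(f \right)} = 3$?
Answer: $2140369$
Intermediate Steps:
$w{\left(f \right)} = 0$ ($w{\left(f \right)} = 3 - 3 = 0$)
$D{\left(r,y \right)} = r - y$ ($D{\left(r,y \right)} = 4 \cdot 0 r + \left(r - y\right) = 0 r + \left(r - y\right) = 0 + \left(r - y\right) = r - y$)
$\left(D{\left(-11,12 \right)} + \left(75 - 27\right) \left(15 - 45\right)\right)^{2} = \left(\left(-11 - 12\right) + \left(75 - 27\right) \left(15 - 45\right)\right)^{2} = \left(\left(-11 - 12\right) + 48 \left(-30\right)\right)^{2} = \left(-23 - 1440\right)^{2} = \left(-1463\right)^{2} = 2140369$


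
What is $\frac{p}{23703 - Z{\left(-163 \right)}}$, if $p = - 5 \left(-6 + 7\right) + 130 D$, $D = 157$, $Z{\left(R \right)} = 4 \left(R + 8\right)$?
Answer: $\frac{20405}{24323} \approx 0.83892$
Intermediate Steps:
$Z{\left(R \right)} = 32 + 4 R$ ($Z{\left(R \right)} = 4 \left(8 + R\right) = 32 + 4 R$)
$p = 20405$ ($p = - 5 \left(-6 + 7\right) + 130 \cdot 157 = \left(-5\right) 1 + 20410 = -5 + 20410 = 20405$)
$\frac{p}{23703 - Z{\left(-163 \right)}} = \frac{20405}{23703 - \left(32 + 4 \left(-163\right)\right)} = \frac{20405}{23703 - \left(32 - 652\right)} = \frac{20405}{23703 - -620} = \frac{20405}{23703 + 620} = \frac{20405}{24323}$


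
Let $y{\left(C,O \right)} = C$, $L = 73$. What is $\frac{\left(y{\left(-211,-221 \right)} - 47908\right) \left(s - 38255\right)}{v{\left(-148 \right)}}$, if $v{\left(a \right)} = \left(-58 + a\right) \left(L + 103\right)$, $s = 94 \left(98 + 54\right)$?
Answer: $- \frac{1153268073}{36256} \approx -31809.0$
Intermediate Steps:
$s = 14288$ ($s = 94 \cdot 152 = 14288$)
$v{\left(a \right)} = -10208 + 176 a$ ($v{\left(a \right)} = \left(-58 + a\right) \left(73 + 103\right) = \left(-58 + a\right) 176 = -10208 + 176 a$)
$\frac{\left(y{\left(-211,-221 \right)} - 47908\right) \left(s - 38255\right)}{v{\left(-148 \right)}} = \frac{\left(-211 - 47908\right) \left(14288 - 38255\right)}{-10208 + 176 \left(-148\right)} = \frac{\left(-48119\right) \left(-23967\right)}{-10208 - 26048} = \frac{1153268073}{-36256} = 1153268073 \left(- \frac{1}{36256}\right) = - \frac{1153268073}{36256}$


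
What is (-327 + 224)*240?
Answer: -24720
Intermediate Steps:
(-327 + 224)*240 = -103*240 = -24720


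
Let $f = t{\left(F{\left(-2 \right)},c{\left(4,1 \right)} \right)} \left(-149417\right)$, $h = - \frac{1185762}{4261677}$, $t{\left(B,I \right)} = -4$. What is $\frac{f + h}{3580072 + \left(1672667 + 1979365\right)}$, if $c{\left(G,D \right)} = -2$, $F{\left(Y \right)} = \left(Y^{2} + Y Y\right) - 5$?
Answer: $\frac{424511130579}{5136815213068} \approx 0.082641$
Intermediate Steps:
$F{\left(Y \right)} = -5 + 2 Y^{2}$ ($F{\left(Y \right)} = \left(Y^{2} + Y^{2}\right) - 5 = 2 Y^{2} - 5 = -5 + 2 Y^{2}$)
$h = - \frac{395254}{1420559}$ ($h = \left(-1185762\right) \frac{1}{4261677} = - \frac{395254}{1420559} \approx -0.27824$)
$f = 597668$ ($f = \left(-4\right) \left(-149417\right) = 597668$)
$\frac{f + h}{3580072 + \left(1672667 + 1979365\right)} = \frac{597668 - \frac{395254}{1420559}}{3580072 + \left(1672667 + 1979365\right)} = \frac{849022261158}{1420559 \left(3580072 + 3652032\right)} = \frac{849022261158}{1420559 \cdot 7232104} = \frac{849022261158}{1420559} \cdot \frac{1}{7232104} = \frac{424511130579}{5136815213068}$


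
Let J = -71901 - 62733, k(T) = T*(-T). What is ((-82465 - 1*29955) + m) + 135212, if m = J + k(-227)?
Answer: -163371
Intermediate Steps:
k(T) = -T**2
J = -134634
m = -186163 (m = -134634 - 1*(-227)**2 = -134634 - 1*51529 = -134634 - 51529 = -186163)
((-82465 - 1*29955) + m) + 135212 = ((-82465 - 1*29955) - 186163) + 135212 = ((-82465 - 29955) - 186163) + 135212 = (-112420 - 186163) + 135212 = -298583 + 135212 = -163371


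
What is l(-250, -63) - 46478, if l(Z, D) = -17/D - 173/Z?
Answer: -732013351/15750 ≈ -46477.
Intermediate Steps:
l(Z, D) = -173/Z - 17/D
l(-250, -63) - 46478 = (-173/(-250) - 17/(-63)) - 46478 = (-173*(-1/250) - 17*(-1/63)) - 46478 = (173/250 + 17/63) - 46478 = 15149/15750 - 46478 = -732013351/15750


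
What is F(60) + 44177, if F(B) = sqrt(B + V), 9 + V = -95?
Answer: 44177 + 2*I*sqrt(11) ≈ 44177.0 + 6.6332*I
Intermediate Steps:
V = -104 (V = -9 - 95 = -104)
F(B) = sqrt(-104 + B) (F(B) = sqrt(B - 104) = sqrt(-104 + B))
F(60) + 44177 = sqrt(-104 + 60) + 44177 = sqrt(-44) + 44177 = 2*I*sqrt(11) + 44177 = 44177 + 2*I*sqrt(11)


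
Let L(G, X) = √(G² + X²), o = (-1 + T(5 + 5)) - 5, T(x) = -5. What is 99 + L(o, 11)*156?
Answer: 99 + 1716*√2 ≈ 2525.8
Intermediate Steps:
o = -11 (o = (-1 - 5) - 5 = -6 - 5 = -11)
99 + L(o, 11)*156 = 99 + √((-11)² + 11²)*156 = 99 + √(121 + 121)*156 = 99 + √242*156 = 99 + (11*√2)*156 = 99 + 1716*√2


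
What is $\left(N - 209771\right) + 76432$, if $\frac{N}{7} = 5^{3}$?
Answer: $-132464$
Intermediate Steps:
$N = 875$ ($N = 7 \cdot 5^{3} = 7 \cdot 125 = 875$)
$\left(N - 209771\right) + 76432 = \left(875 - 209771\right) + 76432 = -208896 + 76432 = -132464$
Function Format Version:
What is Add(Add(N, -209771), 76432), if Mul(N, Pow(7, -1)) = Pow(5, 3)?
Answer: -132464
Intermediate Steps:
N = 875 (N = Mul(7, Pow(5, 3)) = Mul(7, 125) = 875)
Add(Add(N, -209771), 76432) = Add(Add(875, -209771), 76432) = Add(-208896, 76432) = -132464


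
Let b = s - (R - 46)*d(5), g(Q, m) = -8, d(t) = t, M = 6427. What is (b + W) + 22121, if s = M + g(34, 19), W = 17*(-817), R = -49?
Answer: 15126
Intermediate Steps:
W = -13889
s = 6419 (s = 6427 - 8 = 6419)
b = 6894 (b = 6419 - (-49 - 46)*5 = 6419 - (-95)*5 = 6419 - 1*(-475) = 6419 + 475 = 6894)
(b + W) + 22121 = (6894 - 13889) + 22121 = -6995 + 22121 = 15126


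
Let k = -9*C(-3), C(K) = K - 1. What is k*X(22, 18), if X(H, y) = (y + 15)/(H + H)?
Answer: 27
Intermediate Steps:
C(K) = -1 + K
X(H, y) = (15 + y)/(2*H) (X(H, y) = (15 + y)/((2*H)) = (15 + y)*(1/(2*H)) = (15 + y)/(2*H))
k = 36 (k = -9*(-1 - 3) = -9*(-4) = 36)
k*X(22, 18) = 36*((½)*(15 + 18)/22) = 36*((½)*(1/22)*33) = 36*(¾) = 27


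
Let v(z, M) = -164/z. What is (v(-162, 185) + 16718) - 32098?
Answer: -1245698/81 ≈ -15379.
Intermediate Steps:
(v(-162, 185) + 16718) - 32098 = (-164/(-162) + 16718) - 32098 = (-164*(-1/162) + 16718) - 32098 = (82/81 + 16718) - 32098 = 1354240/81 - 32098 = -1245698/81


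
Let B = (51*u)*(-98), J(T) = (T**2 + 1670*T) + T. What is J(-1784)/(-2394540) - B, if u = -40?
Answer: -119679159598/598635 ≈ -1.9992e+5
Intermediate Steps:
J(T) = T**2 + 1671*T
B = 199920 (B = (51*(-40))*(-98) = -2040*(-98) = 199920)
J(-1784)/(-2394540) - B = -1784*(1671 - 1784)/(-2394540) - 1*199920 = -1784*(-113)*(-1/2394540) - 199920 = 201592*(-1/2394540) - 199920 = -50398/598635 - 199920 = -119679159598/598635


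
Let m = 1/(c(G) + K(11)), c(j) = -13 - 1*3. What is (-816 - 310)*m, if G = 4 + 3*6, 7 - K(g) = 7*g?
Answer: 563/43 ≈ 13.093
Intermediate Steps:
K(g) = 7 - 7*g
G = 22 (G = 4 + 18 = 22)
c(j) = -16 (c(j) = -13 - 3 = -16)
m = -1/86 (m = 1/(-16 + (7 - 7*11)) = 1/(-16 + (7 - 77)) = 1/(-16 - 70) = 1/(-86) = -1/86 ≈ -0.011628)
(-816 - 310)*m = (-816 - 310)*(-1/86) = -1126*(-1/86) = 563/43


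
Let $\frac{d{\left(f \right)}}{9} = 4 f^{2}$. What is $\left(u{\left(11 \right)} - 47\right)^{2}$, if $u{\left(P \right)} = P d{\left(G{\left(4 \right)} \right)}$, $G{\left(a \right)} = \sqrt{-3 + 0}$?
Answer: $1525225$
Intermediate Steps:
$G{\left(a \right)} = i \sqrt{3}$ ($G{\left(a \right)} = \sqrt{-3} = i \sqrt{3}$)
$d{\left(f \right)} = 36 f^{2}$ ($d{\left(f \right)} = 9 \cdot 4 f^{2} = 36 f^{2}$)
$u{\left(P \right)} = - 108 P$ ($u{\left(P \right)} = P 36 \left(i \sqrt{3}\right)^{2} = P 36 \left(-3\right) = P \left(-108\right) = - 108 P$)
$\left(u{\left(11 \right)} - 47\right)^{2} = \left(\left(-108\right) 11 - 47\right)^{2} = \left(-1188 - 47\right)^{2} = \left(-1235\right)^{2} = 1525225$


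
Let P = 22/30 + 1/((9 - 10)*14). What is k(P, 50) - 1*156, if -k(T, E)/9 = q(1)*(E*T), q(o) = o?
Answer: -3177/7 ≈ -453.86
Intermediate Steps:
P = 139/210 (P = 22*(1/30) + (1/14)/(-1) = 11/15 - 1*1/14 = 11/15 - 1/14 = 139/210 ≈ 0.66190)
k(T, E) = -9*E*T
k(P, 50) - 1*156 = -9*50*139/210 - 1*156 = -2085/7 - 156 = -3177/7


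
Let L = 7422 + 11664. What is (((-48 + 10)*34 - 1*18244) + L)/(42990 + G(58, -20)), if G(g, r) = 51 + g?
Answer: -450/43099 ≈ -0.010441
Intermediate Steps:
L = 19086
(((-48 + 10)*34 - 1*18244) + L)/(42990 + G(58, -20)) = (((-48 + 10)*34 - 1*18244) + 19086)/(42990 + (51 + 58)) = ((-38*34 - 18244) + 19086)/(42990 + 109) = ((-1292 - 18244) + 19086)/43099 = (-19536 + 19086)*(1/43099) = -450*1/43099 = -450/43099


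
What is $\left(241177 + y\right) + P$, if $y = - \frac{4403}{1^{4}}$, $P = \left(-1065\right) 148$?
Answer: $79154$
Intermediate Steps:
$P = -157620$
$y = -4403$ ($y = - \frac{4403}{1} = \left(-4403\right) 1 = -4403$)
$\left(241177 + y\right) + P = \left(241177 - 4403\right) - 157620 = 236774 - 157620 = 79154$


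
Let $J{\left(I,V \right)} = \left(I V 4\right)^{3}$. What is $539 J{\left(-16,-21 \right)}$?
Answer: $1308538699776$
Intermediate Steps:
$J{\left(I,V \right)} = 64 I^{3} V^{3}$ ($J{\left(I,V \right)} = \left(4 I V\right)^{3} = 64 I^{3} V^{3}$)
$539 J{\left(-16,-21 \right)} = 539 \cdot 64 \left(-16\right)^{3} \left(-21\right)^{3} = 539 \cdot 64 \left(-4096\right) \left(-9261\right) = 539 \cdot 2427715584 = 1308538699776$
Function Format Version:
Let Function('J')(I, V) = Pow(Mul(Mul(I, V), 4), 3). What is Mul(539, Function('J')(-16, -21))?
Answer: 1308538699776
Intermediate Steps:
Function('J')(I, V) = Mul(64, Pow(I, 3), Pow(V, 3)) (Function('J')(I, V) = Pow(Mul(4, I, V), 3) = Mul(64, Pow(I, 3), Pow(V, 3)))
Mul(539, Function('J')(-16, -21)) = Mul(539, Mul(64, Pow(-16, 3), Pow(-21, 3))) = Mul(539, Mul(64, -4096, -9261)) = Mul(539, 2427715584) = 1308538699776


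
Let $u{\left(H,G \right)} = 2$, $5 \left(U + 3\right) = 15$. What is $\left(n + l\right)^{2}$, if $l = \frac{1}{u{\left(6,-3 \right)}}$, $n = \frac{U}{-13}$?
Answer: $\frac{1}{4} \approx 0.25$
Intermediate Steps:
$U = 0$ ($U = -3 + \frac{1}{5} \cdot 15 = -3 + 3 = 0$)
$n = 0$ ($n = \frac{0}{-13} = 0 \left(- \frac{1}{13}\right) = 0$)
$l = \frac{1}{2} \approx 0.5$
$\left(n + l\right)^{2} = \left(0 + \frac{1}{2}\right)^{2} = \left(\frac{1}{2}\right)^{2} = \frac{1}{4}$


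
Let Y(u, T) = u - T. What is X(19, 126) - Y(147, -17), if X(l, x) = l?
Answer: -145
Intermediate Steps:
X(19, 126) - Y(147, -17) = 19 - (147 - 1*(-17)) = 19 - (147 + 17) = 19 - 1*164 = 19 - 164 = -145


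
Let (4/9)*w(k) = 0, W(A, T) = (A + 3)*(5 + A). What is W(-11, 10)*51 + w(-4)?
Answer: 2448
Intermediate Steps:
W(A, T) = (3 + A)*(5 + A)
w(k) = 0 (w(k) = (9/4)*0 = 0)
W(-11, 10)*51 + w(-4) = (15 + (-11)² + 8*(-11))*51 + 0 = (15 + 121 - 88)*51 + 0 = 48*51 + 0 = 2448 + 0 = 2448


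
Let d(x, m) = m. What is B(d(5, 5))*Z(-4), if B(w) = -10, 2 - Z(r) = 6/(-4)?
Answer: -35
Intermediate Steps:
Z(r) = 7/2 (Z(r) = 2 - 6/(-4) = 2 - 6*(-1)/4 = 2 - 1*(-3/2) = 2 + 3/2 = 7/2)
B(d(5, 5))*Z(-4) = -10*7/2 = -35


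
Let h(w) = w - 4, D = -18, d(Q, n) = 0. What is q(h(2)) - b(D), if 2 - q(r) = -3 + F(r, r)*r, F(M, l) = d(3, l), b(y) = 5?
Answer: 0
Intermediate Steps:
h(w) = -4 + w
F(M, l) = 0
q(r) = 5 (q(r) = 2 - (-3 + 0*r) = 2 - (-3 + 0) = 2 - 1*(-3) = 2 + 3 = 5)
q(h(2)) - b(D) = 5 - 1*5 = 5 - 5 = 0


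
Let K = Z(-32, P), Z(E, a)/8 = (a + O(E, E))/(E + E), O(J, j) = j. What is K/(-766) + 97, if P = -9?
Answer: 594375/6128 ≈ 96.993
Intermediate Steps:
Z(E, a) = 4*(E + a)/E (Z(E, a) = 8*((a + E)/(E + E)) = 8*((E + a)/((2*E))) = 8*((E + a)*(1/(2*E))) = 8*((E + a)/(2*E)) = 4*(E + a)/E)
K = 41/8 (K = 4 + 4*(-9)/(-32) = 4 + 4*(-9)*(-1/32) = 4 + 9/8 = 41/8 ≈ 5.1250)
K/(-766) + 97 = (41/8)/(-766) + 97 = -1/766*41/8 + 97 = -41/6128 + 97 = 594375/6128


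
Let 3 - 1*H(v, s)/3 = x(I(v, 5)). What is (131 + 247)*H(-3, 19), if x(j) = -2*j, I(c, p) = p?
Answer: 14742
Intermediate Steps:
H(v, s) = 39 (H(v, s) = 9 - (-6)*5 = 9 - 3*(-10) = 9 + 30 = 39)
(131 + 247)*H(-3, 19) = (131 + 247)*39 = 378*39 = 14742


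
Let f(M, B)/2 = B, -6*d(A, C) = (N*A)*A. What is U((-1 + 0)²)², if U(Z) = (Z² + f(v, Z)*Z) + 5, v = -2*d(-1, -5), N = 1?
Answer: 64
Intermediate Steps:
d(A, C) = -A²/6 (d(A, C) = -1*A*A/6 = -A*A/6 = -A²/6)
v = ⅓ (v = -(-1)*(-1)²/3 = -(-1)/3 = -2*(-⅙) = ⅓ ≈ 0.33333)
f(M, B) = 2*B
U(Z) = 5 + 3*Z² (U(Z) = (Z² + (2*Z)*Z) + 5 = (Z² + 2*Z²) + 5 = 3*Z² + 5 = 5 + 3*Z²)
U((-1 + 0)²)² = (5 + 3*((-1 + 0)²)²)² = (5 + 3*((-1)²)²)² = (5 + 3*1²)² = (5 + 3*1)² = (5 + 3)² = 8² = 64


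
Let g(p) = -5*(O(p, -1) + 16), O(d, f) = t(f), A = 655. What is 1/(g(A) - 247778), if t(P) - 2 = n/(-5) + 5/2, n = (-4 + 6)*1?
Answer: -2/495757 ≈ -4.0342e-6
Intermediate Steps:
n = 2 (n = 2*1 = 2)
t(P) = 41/10 (t(P) = 2 + (2/(-5) + 5/2) = 2 + (2*(-⅕) + 5*(½)) = 2 + (-⅖ + 5/2) = 2 + 21/10 = 41/10)
O(d, f) = 41/10
g(p) = -201/2 (g(p) = -5*(41/10 + 16) = -5*201/10 = -201/2)
1/(g(A) - 247778) = 1/(-201/2 - 247778) = 1/(-495757/2) = -2/495757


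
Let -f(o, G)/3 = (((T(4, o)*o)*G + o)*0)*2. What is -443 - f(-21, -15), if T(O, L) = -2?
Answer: -443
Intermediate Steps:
f(o, G) = 0 (f(o, G) = -3*((-2*o)*G + o)*0*2 = -3*(-2*G*o + o)*0*2 = -3*(o - 2*G*o)*0*2 = -0*2 = -3*0 = 0)
-443 - f(-21, -15) = -443 - 1*0 = -443 + 0 = -443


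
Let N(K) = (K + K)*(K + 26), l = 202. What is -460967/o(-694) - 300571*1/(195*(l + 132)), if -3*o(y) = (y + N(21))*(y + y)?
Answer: -62407480357/11571256320 ≈ -5.3933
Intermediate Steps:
N(K) = 2*K*(26 + K) (N(K) = (2*K)*(26 + K) = 2*K*(26 + K))
o(y) = -2*y*(1974 + y)/3 (o(y) = -(y + 2*21*(26 + 21))*(y + y)/3 = -(y + 2*21*47)*2*y/3 = -(y + 1974)*2*y/3 = -(1974 + y)*2*y/3 = -2*y*(1974 + y)/3)
-460967/o(-694) - 300571*1/(195*(l + 132)) = -460967*3/(1388*(1974 - 694)) - 300571*1/(195*(202 + 132)) = -460967/((-⅔*(-694)*1280)) - 300571/(334*195) = -460967/1776640/3 - 300571/65130 = -460967*3/1776640 - 300571*1/65130 = -1382901/1776640 - 300571/65130 = -62407480357/11571256320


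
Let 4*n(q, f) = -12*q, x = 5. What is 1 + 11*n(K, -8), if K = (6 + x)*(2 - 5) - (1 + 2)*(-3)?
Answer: 793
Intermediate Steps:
K = -24 (K = (6 + 5)*(2 - 5) - (1 + 2)*(-3) = 11*(-3) - 3*(-3) = -33 - 1*(-9) = -33 + 9 = -24)
n(q, f) = -3*q (n(q, f) = (-12*q)/4 = -3*q)
1 + 11*n(K, -8) = 1 + 11*(-3*(-24)) = 1 + 11*72 = 1 + 792 = 793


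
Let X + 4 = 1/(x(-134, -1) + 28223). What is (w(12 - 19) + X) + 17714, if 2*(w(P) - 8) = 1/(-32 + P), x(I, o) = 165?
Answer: 19616150621/1107132 ≈ 17718.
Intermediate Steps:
w(P) = 8 + 1/(2*(-32 + P))
X = -113551/28388 (X = -4 + 1/(165 + 28223) = -4 + 1/28388 = -113551/28388 ≈ -4.0000)
(w(12 - 19) + X) + 17714 = ((-511 + 16*(12 - 19))/(2*(-32 + (12 - 19))) - 113551/28388) + 17714 = ((-511 + 16*(-7))/(2*(-32 - 7)) - 113551/28388) + 17714 = ((1/2)*(-511 - 112)/(-39) - 113551/28388) + 17714 = ((1/2)*(-1/39)*(-623) - 113551/28388) + 17714 = (623/78 - 113551/28388) + 17714 = 4414373/1107132 + 17714 = 19616150621/1107132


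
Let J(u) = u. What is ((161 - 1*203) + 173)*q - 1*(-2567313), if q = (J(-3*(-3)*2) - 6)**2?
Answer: 2586177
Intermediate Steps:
q = 144 (q = (-3*(-3)*2 - 6)**2 = (9*2 - 6)**2 = (18 - 6)**2 = 12**2 = 144)
((161 - 1*203) + 173)*q - 1*(-2567313) = ((161 - 1*203) + 173)*144 - 1*(-2567313) = ((161 - 203) + 173)*144 + 2567313 = (-42 + 173)*144 + 2567313 = 131*144 + 2567313 = 18864 + 2567313 = 2586177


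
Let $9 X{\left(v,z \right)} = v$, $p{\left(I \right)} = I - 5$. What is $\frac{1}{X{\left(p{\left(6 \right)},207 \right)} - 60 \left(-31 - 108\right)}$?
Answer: $\frac{9}{75061} \approx 0.0001199$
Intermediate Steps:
$p{\left(I \right)} = -5 + I$
$X{\left(v,z \right)} = \frac{v}{9}$
$\frac{1}{X{\left(p{\left(6 \right)},207 \right)} - 60 \left(-31 - 108\right)} = \frac{1}{\frac{-5 + 6}{9} - 60 \left(-31 - 108\right)} = \frac{1}{\frac{1}{9} \cdot 1 - -8340} = \frac{1}{\frac{1}{9} + 8340} = \frac{1}{\frac{75061}{9}} = \frac{9}{75061}$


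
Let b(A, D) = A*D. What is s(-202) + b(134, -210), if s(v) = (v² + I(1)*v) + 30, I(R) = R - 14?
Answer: 15320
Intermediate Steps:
I(R) = -14 + R
s(v) = 30 + v² - 13*v (s(v) = (v² + (-14 + 1)*v) + 30 = (v² - 13*v) + 30 = 30 + v² - 13*v)
s(-202) + b(134, -210) = (30 + (-202)² - 13*(-202)) + 134*(-210) = (30 + 40804 + 2626) - 28140 = 43460 - 28140 = 15320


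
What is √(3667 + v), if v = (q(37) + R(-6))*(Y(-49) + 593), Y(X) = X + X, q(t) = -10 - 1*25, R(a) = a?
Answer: 2*I*√4157 ≈ 128.95*I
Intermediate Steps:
q(t) = -35 (q(t) = -10 - 25 = -35)
Y(X) = 2*X
v = -20295 (v = (-35 - 6)*(2*(-49) + 593) = -41*(-98 + 593) = -41*495 = -20295)
√(3667 + v) = √(3667 - 20295) = √(-16628) = 2*I*√4157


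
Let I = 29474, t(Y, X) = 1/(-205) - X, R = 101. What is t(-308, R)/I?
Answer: -10353/3021085 ≈ -0.0034269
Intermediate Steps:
t(Y, X) = -1/205 - X
t(-308, R)/I = (-1/205 - 1*101)/29474 = (-1/205 - 101)*(1/29474) = -20706/205*1/29474 = -10353/3021085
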